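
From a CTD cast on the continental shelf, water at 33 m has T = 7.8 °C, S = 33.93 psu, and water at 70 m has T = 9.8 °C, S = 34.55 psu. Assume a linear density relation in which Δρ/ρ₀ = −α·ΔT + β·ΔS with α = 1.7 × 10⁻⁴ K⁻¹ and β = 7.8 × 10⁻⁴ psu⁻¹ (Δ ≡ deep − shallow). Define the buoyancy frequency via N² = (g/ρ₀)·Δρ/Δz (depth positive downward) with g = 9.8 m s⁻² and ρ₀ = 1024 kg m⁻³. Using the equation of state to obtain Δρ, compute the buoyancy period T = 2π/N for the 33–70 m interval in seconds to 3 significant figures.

1.02 × 10³ s

ΔT = +2.0 K, ΔS = +0.62 psu (deep − shallow).
Δρ/ρ₀ = −αΔT + βΔS = -3.40 × 10⁻⁴ + 4.836 × 10⁻⁴ = 1.436 × 10⁻⁴, so Δρ ≈ 0.1470 kg m⁻³.
N² = (g/ρ₀)·Δρ/Δz = g·(Δρ/ρ₀)/Δz = 9.8 × 1.436 × 10⁻⁴ / 37 = 3.8035 × 10⁻⁵ s⁻².
N = √(3.8035 × 10⁻⁵) = 6.1673 × 10⁻³ rad s⁻¹ → T = 2π/N = 1.0188 × 10³ s ≈ 1.02 × 10³ s.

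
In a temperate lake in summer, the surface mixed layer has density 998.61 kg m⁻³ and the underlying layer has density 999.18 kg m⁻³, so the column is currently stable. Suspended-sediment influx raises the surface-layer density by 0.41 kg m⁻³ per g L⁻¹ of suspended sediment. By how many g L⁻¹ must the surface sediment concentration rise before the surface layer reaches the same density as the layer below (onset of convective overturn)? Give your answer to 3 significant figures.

1.39 g L⁻¹

Density deficit of the surface layer: 999.18 − 998.61 = 0.57 kg m⁻³.
Required change = 0.57 / 0.41 = 1.39 g L⁻¹.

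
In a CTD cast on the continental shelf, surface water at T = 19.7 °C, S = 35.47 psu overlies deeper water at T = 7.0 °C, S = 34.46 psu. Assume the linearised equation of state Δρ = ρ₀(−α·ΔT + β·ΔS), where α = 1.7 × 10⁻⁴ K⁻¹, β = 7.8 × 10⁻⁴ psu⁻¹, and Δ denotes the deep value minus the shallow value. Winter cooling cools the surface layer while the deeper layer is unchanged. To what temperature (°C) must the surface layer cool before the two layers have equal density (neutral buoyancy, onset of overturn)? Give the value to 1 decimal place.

Neutral buoyancy requires Δρ = 0, i.e. −α(T_deep − T_surf′) + β(S_deep − S_surf) = 0.
T_surf′ = T_deep − (β/α)·ΔS = 7.0 − (7.8 × 10⁻⁴/1.7 × 10⁻⁴)·(-1.01) = 11.634 °C.
Cooling required: 19.7 − (11.634) = 8.066 °C.

11.6 °C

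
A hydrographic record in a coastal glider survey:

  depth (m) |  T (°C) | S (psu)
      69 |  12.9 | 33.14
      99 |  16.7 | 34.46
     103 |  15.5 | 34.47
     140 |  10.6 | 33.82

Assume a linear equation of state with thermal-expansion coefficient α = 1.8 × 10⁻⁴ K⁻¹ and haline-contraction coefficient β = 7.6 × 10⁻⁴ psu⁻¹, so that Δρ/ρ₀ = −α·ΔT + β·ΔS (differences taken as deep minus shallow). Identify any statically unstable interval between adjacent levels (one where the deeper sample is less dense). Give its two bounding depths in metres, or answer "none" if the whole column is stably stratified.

Evaluate Δρ/ρ₀ = −αΔT + βΔS across each adjacent pair:
  69–99 m: −αΔT+βΔS = −(1.8 × 10⁻⁴)(+3.8)+(7.6 × 10⁻⁴)(+1.32) = 3.2 × 10⁻⁴ → stable
  99–103 m: −αΔT+βΔS = −(1.8 × 10⁻⁴)(-1.2)+(7.6 × 10⁻⁴)(+0.01) = 2.2 × 10⁻⁴ → stable
  103–140 m: −αΔT+βΔS = −(1.8 × 10⁻⁴)(-4.9)+(7.6 × 10⁻⁴)(-0.65) = 3.9 × 10⁻⁴ → stable
Every interval has Δρ > 0: the column is stably stratified throughout.

none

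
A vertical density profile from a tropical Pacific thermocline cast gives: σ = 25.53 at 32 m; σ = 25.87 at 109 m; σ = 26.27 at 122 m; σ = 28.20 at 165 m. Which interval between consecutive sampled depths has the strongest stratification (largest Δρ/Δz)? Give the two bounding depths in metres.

Compute the density gradient over each adjacent pair:
  32–109 m: Δρ/Δz = 0.34/77 = 4.4 × 10⁻³ kg m⁻⁴
  109–122 m: Δρ/Δz = 0.40/13 = 0.031 kg m⁻⁴
  122–165 m: Δρ/Δz = 1.93/43 = 0.045 kg m⁻⁴
The largest gradient is in the 122–165 m interval — the pycnocline.

122–165 m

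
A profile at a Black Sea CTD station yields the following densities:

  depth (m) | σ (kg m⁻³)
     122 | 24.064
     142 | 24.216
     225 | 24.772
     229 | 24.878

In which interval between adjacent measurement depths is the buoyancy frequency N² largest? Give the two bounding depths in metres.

225–229 m

Compute the density gradient over each adjacent pair:
  122–142 m: Δρ/Δz = 0.152/20 = 7.6 × 10⁻³ kg m⁻⁴
  142–225 m: Δρ/Δz = 0.556/83 = 6.7 × 10⁻³ kg m⁻⁴
  225–229 m: Δρ/Δz = 0.106/4 = 0.026 kg m⁻⁴
The largest gradient is in the 225–229 m interval — the pycnocline.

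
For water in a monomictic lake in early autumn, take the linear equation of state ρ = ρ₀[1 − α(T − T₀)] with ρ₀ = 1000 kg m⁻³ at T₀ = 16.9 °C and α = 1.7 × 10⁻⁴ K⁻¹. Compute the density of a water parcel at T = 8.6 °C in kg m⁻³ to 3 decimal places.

1001.411 kg m⁻³

T − T₀ = -8.3 K.
Bracket = 1 − α·(-8.3) = 1 + (1.411 × 10⁻³) = 1.0014110.
ρ = 1000 × 1.0014110 = 1001.411 kg m⁻³.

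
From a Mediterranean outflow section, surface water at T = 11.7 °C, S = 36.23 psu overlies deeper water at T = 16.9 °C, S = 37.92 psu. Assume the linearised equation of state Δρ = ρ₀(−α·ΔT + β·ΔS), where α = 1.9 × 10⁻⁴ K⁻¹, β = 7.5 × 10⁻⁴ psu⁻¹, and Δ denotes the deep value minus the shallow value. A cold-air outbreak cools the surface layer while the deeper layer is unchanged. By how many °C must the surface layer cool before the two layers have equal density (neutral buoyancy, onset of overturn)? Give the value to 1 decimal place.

Neutral buoyancy requires Δρ = 0, i.e. −α(T_deep − T_surf′) + β(S_deep − S_surf) = 0.
T_surf′ = T_deep − (β/α)·ΔS = 16.9 − (7.5 × 10⁻⁴/1.9 × 10⁻⁴)·(+1.69) = 10.229 °C.
Cooling required: 11.7 − (10.229) = 1.471 °C.

1.5 °C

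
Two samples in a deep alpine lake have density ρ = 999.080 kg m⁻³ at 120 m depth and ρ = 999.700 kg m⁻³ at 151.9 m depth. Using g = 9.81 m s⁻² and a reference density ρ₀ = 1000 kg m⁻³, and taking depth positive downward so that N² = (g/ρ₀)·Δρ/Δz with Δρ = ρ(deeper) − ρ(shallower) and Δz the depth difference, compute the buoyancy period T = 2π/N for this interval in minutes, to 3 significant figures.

7.58 min

Δρ = 999.700 − 999.080 = 0.620 kg m⁻³ over Δz = 151.9 − 120 = 31.9 m.
N² = (9.81/1000) × (0.620/31.9) = 1.9066 × 10⁻⁴ s⁻².
N = √(1.9066 × 10⁻⁴) = 0.013808 rad s⁻¹, so T = 2π/N = 455.04 s = 7.5840 min ≈ 7.58 min.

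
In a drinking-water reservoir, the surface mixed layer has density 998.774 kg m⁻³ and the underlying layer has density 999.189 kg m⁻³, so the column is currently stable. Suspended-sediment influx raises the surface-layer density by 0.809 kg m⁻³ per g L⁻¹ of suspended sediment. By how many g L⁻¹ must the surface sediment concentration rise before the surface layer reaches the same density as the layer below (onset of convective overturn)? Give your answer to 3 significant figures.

0.513 g L⁻¹

Density deficit of the surface layer: 999.189 − 998.774 = 0.415 kg m⁻³.
Required change = 0.415 / 0.809 = 0.513 g L⁻¹.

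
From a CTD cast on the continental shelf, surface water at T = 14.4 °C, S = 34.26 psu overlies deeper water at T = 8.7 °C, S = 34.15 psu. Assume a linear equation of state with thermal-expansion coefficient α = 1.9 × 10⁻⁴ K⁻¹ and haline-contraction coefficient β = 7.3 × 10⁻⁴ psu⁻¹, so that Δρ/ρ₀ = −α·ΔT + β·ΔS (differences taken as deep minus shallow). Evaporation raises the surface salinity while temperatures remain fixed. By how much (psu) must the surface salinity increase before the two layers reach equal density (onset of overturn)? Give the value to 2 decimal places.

1.37 psu

Neutral buoyancy requires −α(T_deep − T_surf) + β(S_deep − S_surf′) = 0.
S_surf′ = S_deep − (α/β)·ΔT = 34.15 − (1.9 × 10⁻⁴/7.3 × 10⁻⁴)·(-5.7) = 35.6336 psu.
Increase required: 35.6336 − 34.26 = 1.3736 psu.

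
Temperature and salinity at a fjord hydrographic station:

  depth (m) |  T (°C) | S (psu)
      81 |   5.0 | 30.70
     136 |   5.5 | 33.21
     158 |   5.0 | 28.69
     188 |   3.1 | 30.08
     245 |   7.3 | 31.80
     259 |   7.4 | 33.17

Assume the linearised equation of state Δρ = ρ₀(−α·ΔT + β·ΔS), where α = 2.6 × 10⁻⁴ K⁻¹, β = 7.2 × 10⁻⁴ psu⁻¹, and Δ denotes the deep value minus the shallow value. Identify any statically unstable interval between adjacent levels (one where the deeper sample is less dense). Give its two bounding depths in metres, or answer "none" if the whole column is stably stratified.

Evaluate Δρ/ρ₀ = −αΔT + βΔS across each adjacent pair:
  81–136 m: −αΔT+βΔS = −(2.6 × 10⁻⁴)(+0.5)+(7.2 × 10⁻⁴)(+2.51) = 1.7 × 10⁻³ → stable
  136–158 m: −αΔT+βΔS = −(2.6 × 10⁻⁴)(-0.5)+(7.2 × 10⁻⁴)(-4.52) = -3.1 × 10⁻³ → UNSTABLE
  158–188 m: −αΔT+βΔS = −(2.6 × 10⁻⁴)(-1.9)+(7.2 × 10⁻⁴)(+1.39) = 1.5 × 10⁻³ → stable
  188–245 m: −αΔT+βΔS = −(2.6 × 10⁻⁴)(+4.2)+(7.2 × 10⁻⁴)(+1.72) = 1.5 × 10⁻⁴ → stable
  245–259 m: −αΔT+βΔS = −(2.6 × 10⁻⁴)(+0.1)+(7.2 × 10⁻⁴)(+1.37) = 9.6 × 10⁻⁴ → stable
The 136–158 m interval has Δρ < 0: lighter water underlies denser water.

136–158 m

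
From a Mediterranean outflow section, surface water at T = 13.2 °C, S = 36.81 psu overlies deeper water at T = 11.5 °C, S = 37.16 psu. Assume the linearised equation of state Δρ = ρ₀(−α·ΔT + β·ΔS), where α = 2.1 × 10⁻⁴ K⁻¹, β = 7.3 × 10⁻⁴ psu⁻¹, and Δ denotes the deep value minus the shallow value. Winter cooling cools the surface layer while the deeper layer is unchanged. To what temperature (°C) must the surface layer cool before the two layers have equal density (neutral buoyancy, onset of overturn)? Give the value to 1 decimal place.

10.3 °C

Neutral buoyancy requires Δρ = 0, i.e. −α(T_deep − T_surf′) + β(S_deep − S_surf) = 0.
T_surf′ = T_deep − (β/α)·ΔS = 11.5 − (7.3 × 10⁻⁴/2.1 × 10⁻⁴)·(+0.35) = 10.283 °C.
Cooling required: 13.2 − (10.283) = 2.917 °C.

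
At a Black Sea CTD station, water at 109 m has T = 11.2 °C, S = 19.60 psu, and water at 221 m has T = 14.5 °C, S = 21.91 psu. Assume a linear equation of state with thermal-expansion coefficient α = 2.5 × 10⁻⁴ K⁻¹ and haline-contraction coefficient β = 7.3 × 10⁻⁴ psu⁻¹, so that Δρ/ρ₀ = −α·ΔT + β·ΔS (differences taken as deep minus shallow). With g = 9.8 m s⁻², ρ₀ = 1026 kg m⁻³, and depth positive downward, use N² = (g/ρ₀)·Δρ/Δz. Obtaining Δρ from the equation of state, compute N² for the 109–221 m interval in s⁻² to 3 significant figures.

7.54 × 10⁻⁵ s⁻²

ΔT = +3.3 K, ΔS = +2.31 psu (deep − shallow).
Δρ/ρ₀ = −αΔT + βΔS = -8.25 × 10⁻⁴ + 1.6863 × 10⁻³ = 8.613 × 10⁻⁴, so Δρ ≈ 0.8837 kg m⁻³.
N² = (g/ρ₀)·Δρ/Δz = g·(Δρ/ρ₀)/Δz = 9.8 × 8.613 × 10⁻⁴ / 112 = 7.5364 × 10⁻⁵ s⁻² ≈ 7.54 × 10⁻⁵ s⁻².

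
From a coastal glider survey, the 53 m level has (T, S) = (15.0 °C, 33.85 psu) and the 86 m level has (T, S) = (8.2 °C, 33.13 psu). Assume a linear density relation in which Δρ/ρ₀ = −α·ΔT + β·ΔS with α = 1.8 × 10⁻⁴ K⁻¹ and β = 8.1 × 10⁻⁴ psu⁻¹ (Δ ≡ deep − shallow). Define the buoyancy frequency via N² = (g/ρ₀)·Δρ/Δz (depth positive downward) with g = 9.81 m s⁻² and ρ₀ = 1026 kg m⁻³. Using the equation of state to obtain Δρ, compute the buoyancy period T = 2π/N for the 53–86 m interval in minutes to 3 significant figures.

7.59 min

ΔT = -6.8 K, ΔS = -0.72 psu (deep − shallow).
Δρ/ρ₀ = −αΔT + βΔS = 1.224 × 10⁻³ − 5.832 × 10⁻⁴ = 6.408 × 10⁻⁴, so Δρ ≈ 0.6575 kg m⁻³.
N² = (g/ρ₀)·Δρ/Δz = g·(Δρ/ρ₀)/Δz = 9.81 × 6.408 × 10⁻⁴ / 33 = 1.9049 × 10⁻⁴ s⁻².
N = √(1.9049 × 10⁻⁴) = 0.013802 rad s⁻¹ → T = 2π/N = 455.24 s = 7.5873 min ≈ 7.59 min.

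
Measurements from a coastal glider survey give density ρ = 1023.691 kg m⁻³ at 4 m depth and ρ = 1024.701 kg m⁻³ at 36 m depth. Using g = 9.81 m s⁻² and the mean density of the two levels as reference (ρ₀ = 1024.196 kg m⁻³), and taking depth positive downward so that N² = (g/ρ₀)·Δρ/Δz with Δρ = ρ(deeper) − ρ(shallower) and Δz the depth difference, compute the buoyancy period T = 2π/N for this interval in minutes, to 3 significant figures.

Δρ = 1024.701 − 1023.691 = 1.010 kg m⁻³ over Δz = 36 − 4 = 32 m.
N² = (9.81/1024.196) × (1.010/32) = 3.0231 × 10⁻⁴ s⁻².
N = √(3.0231 × 10⁻⁴) = 0.017387 rad s⁻¹, so T = 2π/N = 361.37 s = 6.0228 min ≈ 6.02 min.

6.02 min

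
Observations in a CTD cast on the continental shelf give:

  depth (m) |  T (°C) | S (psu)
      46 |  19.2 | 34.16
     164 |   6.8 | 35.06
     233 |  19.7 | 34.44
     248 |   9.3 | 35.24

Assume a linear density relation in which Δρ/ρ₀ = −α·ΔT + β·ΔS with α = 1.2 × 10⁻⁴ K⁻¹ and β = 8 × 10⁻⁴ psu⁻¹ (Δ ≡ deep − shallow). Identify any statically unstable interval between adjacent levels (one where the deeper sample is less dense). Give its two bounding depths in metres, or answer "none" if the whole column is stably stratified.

164–233 m

Evaluate Δρ/ρ₀ = −αΔT + βΔS across each adjacent pair:
  46–164 m: −αΔT+βΔS = −(1.2 × 10⁻⁴)(-12.4)+(8 × 10⁻⁴)(+0.90) = 2.2 × 10⁻³ → stable
  164–233 m: −αΔT+βΔS = −(1.2 × 10⁻⁴)(+12.9)+(8 × 10⁻⁴)(-0.62) = -2.0 × 10⁻³ → UNSTABLE
  233–248 m: −αΔT+βΔS = −(1.2 × 10⁻⁴)(-10.4)+(8 × 10⁻⁴)(+0.80) = 1.9 × 10⁻³ → stable
The 164–233 m interval has Δρ < 0: lighter water underlies denser water.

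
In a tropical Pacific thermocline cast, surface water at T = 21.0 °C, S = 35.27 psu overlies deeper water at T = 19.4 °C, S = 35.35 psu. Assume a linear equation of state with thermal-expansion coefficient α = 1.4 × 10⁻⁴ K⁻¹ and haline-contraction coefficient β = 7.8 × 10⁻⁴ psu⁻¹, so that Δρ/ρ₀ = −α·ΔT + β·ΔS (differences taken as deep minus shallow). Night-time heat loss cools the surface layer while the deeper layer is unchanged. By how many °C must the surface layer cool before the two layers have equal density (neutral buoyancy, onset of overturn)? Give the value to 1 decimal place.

2.0 °C

Neutral buoyancy requires Δρ = 0, i.e. −α(T_deep − T_surf′) + β(S_deep − S_surf) = 0.
T_surf′ = T_deep − (β/α)·ΔS = 19.4 − (7.8 × 10⁻⁴/1.4 × 10⁻⁴)·(+0.08) = 18.954 °C.
Cooling required: 21.0 − (18.954) = 2.046 °C.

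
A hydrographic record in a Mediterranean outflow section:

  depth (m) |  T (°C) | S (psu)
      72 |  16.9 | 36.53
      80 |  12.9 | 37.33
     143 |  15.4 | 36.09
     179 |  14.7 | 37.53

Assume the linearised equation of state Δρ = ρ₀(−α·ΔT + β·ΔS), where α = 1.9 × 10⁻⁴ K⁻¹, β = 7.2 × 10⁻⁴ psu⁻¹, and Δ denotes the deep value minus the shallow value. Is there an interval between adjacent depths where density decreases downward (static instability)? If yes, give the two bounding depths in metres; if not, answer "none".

80–143 m

Evaluate Δρ/ρ₀ = −αΔT + βΔS across each adjacent pair:
  72–80 m: −αΔT+βΔS = −(1.9 × 10⁻⁴)(-4.0)+(7.2 × 10⁻⁴)(+0.80) = 1.3 × 10⁻³ → stable
  80–143 m: −αΔT+βΔS = −(1.9 × 10⁻⁴)(+2.5)+(7.2 × 10⁻⁴)(-1.24) = -1.4 × 10⁻³ → UNSTABLE
  143–179 m: −αΔT+βΔS = −(1.9 × 10⁻⁴)(-0.7)+(7.2 × 10⁻⁴)(+1.44) = 1.2 × 10⁻³ → stable
The 80–143 m interval has Δρ < 0: lighter water underlies denser water.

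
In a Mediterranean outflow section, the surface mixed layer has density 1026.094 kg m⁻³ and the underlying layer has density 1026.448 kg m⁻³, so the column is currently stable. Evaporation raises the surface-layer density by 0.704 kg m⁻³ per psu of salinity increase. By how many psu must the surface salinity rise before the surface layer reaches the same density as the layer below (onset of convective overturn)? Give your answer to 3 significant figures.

0.503 psu

Density deficit of the surface layer: 1026.448 − 1026.094 = 0.354 kg m⁻³.
Required change = 0.354 / 0.704 = 0.503 psu.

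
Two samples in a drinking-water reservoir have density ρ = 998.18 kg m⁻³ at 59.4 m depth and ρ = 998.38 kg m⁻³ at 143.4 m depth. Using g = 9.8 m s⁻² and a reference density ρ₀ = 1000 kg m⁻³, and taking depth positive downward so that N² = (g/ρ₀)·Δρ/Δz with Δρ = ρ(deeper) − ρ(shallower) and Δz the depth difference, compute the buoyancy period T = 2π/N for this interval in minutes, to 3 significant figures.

Δρ = 998.38 − 998.18 = 0.20 kg m⁻³ over Δz = 143.4 − 59.4 = 84 m.
N² = (9.8/1000) × (0.20/84) = 2.3333 × 10⁻⁵ s⁻².
N = √(2.3333 × 10⁻⁵) = 4.8304 × 10⁻³ rad s⁻¹, so T = 2π/N = 1.3008 × 10³ s = 21.680 min ≈ 21.7 min.

21.7 min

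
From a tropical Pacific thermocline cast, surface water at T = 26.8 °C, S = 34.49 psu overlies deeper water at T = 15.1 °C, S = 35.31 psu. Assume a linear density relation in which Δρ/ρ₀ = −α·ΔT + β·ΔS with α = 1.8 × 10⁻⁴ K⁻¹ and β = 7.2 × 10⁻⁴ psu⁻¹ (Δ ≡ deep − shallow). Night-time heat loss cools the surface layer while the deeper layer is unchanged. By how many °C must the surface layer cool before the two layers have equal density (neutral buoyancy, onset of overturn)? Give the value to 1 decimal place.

15.0 °C

Neutral buoyancy requires Δρ = 0, i.e. −α(T_deep − T_surf′) + β(S_deep − S_surf) = 0.
T_surf′ = T_deep − (β/α)·ΔS = 15.1 − (7.2 × 10⁻⁴/1.8 × 10⁻⁴)·(+0.82) = 11.820 °C.
Cooling required: 26.8 − (11.820) = 14.980 °C.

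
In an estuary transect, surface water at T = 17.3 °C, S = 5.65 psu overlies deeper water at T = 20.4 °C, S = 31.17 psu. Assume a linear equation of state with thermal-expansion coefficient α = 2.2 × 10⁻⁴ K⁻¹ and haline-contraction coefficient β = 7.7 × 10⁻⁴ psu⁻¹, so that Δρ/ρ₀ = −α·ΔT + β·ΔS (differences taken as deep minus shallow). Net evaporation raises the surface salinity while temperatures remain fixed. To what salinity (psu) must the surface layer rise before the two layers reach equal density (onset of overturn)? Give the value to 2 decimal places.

30.28 psu

Neutral buoyancy requires −α(T_deep − T_surf) + β(S_deep − S_surf′) = 0.
S_surf′ = S_deep − (α/β)·ΔT = 31.17 − (2.2 × 10⁻⁴/7.7 × 10⁻⁴)·(+3.1) = 30.2843 psu.
Increase required: 30.2843 − 5.65 = 24.6343 psu.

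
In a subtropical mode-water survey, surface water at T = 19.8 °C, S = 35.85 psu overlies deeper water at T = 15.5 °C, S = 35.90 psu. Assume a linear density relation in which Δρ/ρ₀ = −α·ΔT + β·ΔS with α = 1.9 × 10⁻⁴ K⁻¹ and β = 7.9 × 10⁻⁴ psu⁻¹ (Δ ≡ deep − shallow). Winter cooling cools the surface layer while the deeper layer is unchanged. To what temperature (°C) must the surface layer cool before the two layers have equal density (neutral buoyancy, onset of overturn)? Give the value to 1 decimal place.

Neutral buoyancy requires Δρ = 0, i.e. −α(T_deep − T_surf′) + β(S_deep − S_surf) = 0.
T_surf′ = T_deep − (β/α)·ΔS = 15.5 − (7.9 × 10⁻⁴/1.9 × 10⁻⁴)·(+0.05) = 15.292 °C.
Cooling required: 19.8 − (15.292) = 4.508 °C.

15.3 °C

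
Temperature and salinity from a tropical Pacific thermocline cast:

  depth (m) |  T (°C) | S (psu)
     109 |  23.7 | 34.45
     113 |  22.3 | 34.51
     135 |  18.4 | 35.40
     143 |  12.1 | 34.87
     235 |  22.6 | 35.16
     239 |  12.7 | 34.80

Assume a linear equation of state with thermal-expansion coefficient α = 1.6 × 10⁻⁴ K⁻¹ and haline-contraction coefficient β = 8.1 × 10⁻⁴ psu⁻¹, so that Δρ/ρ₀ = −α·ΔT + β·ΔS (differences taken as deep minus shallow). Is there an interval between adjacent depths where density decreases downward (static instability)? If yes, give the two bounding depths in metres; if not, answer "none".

Evaluate Δρ/ρ₀ = −αΔT + βΔS across each adjacent pair:
  109–113 m: −αΔT+βΔS = −(1.6 × 10⁻⁴)(-1.4)+(8.1 × 10⁻⁴)(+0.06) = 2.7 × 10⁻⁴ → stable
  113–135 m: −αΔT+βΔS = −(1.6 × 10⁻⁴)(-3.9)+(8.1 × 10⁻⁴)(+0.89) = 1.3 × 10⁻³ → stable
  135–143 m: −αΔT+βΔS = −(1.6 × 10⁻⁴)(-6.3)+(8.1 × 10⁻⁴)(-0.53) = 5.8 × 10⁻⁴ → stable
  143–235 m: −αΔT+βΔS = −(1.6 × 10⁻⁴)(+10.5)+(8.1 × 10⁻⁴)(+0.29) = -1.4 × 10⁻³ → UNSTABLE
  235–239 m: −αΔT+βΔS = −(1.6 × 10⁻⁴)(-9.9)+(8.1 × 10⁻⁴)(-0.36) = 1.3 × 10⁻³ → stable
The 143–235 m interval has Δρ < 0: lighter water underlies denser water.

143–235 m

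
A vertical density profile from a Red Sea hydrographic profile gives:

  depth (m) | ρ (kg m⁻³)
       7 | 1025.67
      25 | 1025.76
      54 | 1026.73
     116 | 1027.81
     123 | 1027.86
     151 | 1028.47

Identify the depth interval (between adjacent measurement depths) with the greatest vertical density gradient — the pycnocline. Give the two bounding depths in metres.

Compute the density gradient over each adjacent pair:
  7–25 m: Δρ/Δz = 0.09/18 = 5.0 × 10⁻³ kg m⁻⁴
  25–54 m: Δρ/Δz = 0.97/29 = 0.033 kg m⁻⁴
  54–116 m: Δρ/Δz = 1.08/62 = 0.017 kg m⁻⁴
  116–123 m: Δρ/Δz = 0.05/7 = 7.1 × 10⁻³ kg m⁻⁴
  123–151 m: Δρ/Δz = 0.61/28 = 0.022 kg m⁻⁴
The largest gradient is in the 25–54 m interval — the pycnocline.

25–54 m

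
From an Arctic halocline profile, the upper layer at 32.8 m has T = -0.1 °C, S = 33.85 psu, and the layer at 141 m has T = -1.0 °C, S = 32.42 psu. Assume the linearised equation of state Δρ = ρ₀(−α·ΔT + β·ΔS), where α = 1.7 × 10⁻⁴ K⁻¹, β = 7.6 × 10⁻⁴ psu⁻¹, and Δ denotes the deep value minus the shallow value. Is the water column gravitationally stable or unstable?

unstable

ΔT = -1.0 − -0.1 = -0.9 K and ΔS = 32.42 − 33.85 = -1.43 psu (deep − shallow).
−αΔT = 1.53 × 10⁻⁴; βΔS = -1.0868 × 10⁻³; sum Δρ/ρ₀ = -9.338 × 10⁻⁴.
Δρ/ρ₀ < 0, so Δρ < 0: deeper water is lighter → statically unstable; the column would overturn.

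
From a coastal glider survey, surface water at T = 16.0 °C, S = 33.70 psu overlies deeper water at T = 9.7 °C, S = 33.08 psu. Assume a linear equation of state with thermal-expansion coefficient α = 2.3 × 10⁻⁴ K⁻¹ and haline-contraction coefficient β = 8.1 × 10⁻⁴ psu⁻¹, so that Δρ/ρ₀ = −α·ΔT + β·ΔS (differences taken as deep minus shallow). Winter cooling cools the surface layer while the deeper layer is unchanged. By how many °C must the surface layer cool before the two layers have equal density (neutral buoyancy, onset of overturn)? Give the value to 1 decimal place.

Neutral buoyancy requires Δρ = 0, i.e. −α(T_deep − T_surf′) + β(S_deep − S_surf) = 0.
T_surf′ = T_deep − (β/α)·ΔS = 9.7 − (8.1 × 10⁻⁴/2.3 × 10⁻⁴)·(-0.62) = 11.883 °C.
Cooling required: 16.0 − (11.883) = 4.117 °C.

4.1 °C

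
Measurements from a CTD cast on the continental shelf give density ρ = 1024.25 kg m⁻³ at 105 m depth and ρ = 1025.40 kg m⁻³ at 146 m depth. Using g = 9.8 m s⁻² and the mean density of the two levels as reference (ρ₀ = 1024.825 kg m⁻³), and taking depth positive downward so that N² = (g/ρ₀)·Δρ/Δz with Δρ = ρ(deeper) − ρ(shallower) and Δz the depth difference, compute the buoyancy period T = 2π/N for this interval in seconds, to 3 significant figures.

384 s

Δρ = 1025.40 − 1024.25 = 1.15 kg m⁻³ over Δz = 146 − 105 = 41 m.
N² = (9.8/1024.825) × (1.15/41) = 2.6822 × 10⁻⁴ s⁻².
N = √(2.6822 × 10⁻⁴) = 0.016377 rad s⁻¹, so T = 2π/N = 383.66 s ≈ 384 s.
A positive N² confirms static stability across the interval.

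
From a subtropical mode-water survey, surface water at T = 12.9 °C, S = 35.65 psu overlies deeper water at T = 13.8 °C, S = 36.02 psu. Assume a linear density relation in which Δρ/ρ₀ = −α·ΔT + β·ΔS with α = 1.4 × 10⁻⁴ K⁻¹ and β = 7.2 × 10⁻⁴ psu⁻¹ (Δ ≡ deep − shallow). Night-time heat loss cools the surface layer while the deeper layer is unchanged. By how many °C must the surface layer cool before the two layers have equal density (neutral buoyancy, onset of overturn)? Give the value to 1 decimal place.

Neutral buoyancy requires Δρ = 0, i.e. −α(T_deep − T_surf′) + β(S_deep − S_surf) = 0.
T_surf′ = T_deep − (β/α)·ΔS = 13.8 − (7.2 × 10⁻⁴/1.4 × 10⁻⁴)·(+0.37) = 11.897 °C.
Cooling required: 12.9 − (11.897) = 1.003 °C.

1.0 °C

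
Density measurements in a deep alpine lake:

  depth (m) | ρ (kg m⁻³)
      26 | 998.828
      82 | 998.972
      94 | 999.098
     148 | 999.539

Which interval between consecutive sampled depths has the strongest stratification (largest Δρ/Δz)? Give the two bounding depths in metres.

82–94 m

Compute the density gradient over each adjacent pair:
  26–82 m: Δρ/Δz = 0.144/56 = 2.6 × 10⁻³ kg m⁻⁴
  82–94 m: Δρ/Δz = 0.126/12 = 0.011 kg m⁻⁴
  94–148 m: Δρ/Δz = 0.441/54 = 8.2 × 10⁻³ kg m⁻⁴
The largest gradient is in the 82–94 m interval — the pycnocline.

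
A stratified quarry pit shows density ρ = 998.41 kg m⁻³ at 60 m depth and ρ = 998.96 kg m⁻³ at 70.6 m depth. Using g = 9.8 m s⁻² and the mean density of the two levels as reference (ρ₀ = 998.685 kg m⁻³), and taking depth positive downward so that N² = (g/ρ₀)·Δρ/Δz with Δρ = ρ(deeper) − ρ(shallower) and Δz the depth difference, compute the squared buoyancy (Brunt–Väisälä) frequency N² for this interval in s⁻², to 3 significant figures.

5.09 × 10⁻⁴ s⁻²

Δρ = 998.96 − 998.41 = 0.55 kg m⁻³ over Δz = 70.6 − 60 = 10.6 m.
N² = (9.8/998.685) × (0.55/10.6) = 5.0916 × 10⁻⁴ s⁻² ≈ 5.09 × 10⁻⁴ s⁻².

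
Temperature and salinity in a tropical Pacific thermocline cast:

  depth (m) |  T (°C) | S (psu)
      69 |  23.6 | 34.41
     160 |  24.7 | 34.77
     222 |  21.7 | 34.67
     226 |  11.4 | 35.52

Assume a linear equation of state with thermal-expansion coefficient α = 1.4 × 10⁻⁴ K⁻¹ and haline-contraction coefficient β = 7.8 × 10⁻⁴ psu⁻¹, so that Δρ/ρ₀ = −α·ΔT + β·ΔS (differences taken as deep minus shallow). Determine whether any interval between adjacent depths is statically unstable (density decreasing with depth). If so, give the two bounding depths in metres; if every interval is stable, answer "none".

none

Evaluate Δρ/ρ₀ = −αΔT + βΔS across each adjacent pair:
  69–160 m: −αΔT+βΔS = −(1.4 × 10⁻⁴)(+1.1)+(7.8 × 10⁻⁴)(+0.36) = 1.3 × 10⁻⁴ → stable
  160–222 m: −αΔT+βΔS = −(1.4 × 10⁻⁴)(-3.0)+(7.8 × 10⁻⁴)(-0.10) = 3.4 × 10⁻⁴ → stable
  222–226 m: −αΔT+βΔS = −(1.4 × 10⁻⁴)(-10.3)+(7.8 × 10⁻⁴)(+0.85) = 2.1 × 10⁻³ → stable
Every interval has Δρ > 0: the column is stably stratified throughout.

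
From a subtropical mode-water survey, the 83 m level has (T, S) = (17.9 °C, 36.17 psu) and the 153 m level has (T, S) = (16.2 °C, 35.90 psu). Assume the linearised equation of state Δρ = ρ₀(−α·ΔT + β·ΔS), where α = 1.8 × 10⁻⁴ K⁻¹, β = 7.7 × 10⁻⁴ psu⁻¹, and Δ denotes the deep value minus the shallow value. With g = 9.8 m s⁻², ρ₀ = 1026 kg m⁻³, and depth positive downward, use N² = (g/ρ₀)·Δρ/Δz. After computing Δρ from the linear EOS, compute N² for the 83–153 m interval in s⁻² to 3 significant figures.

1.37 × 10⁻⁵ s⁻²

ΔT = -1.7 K, ΔS = -0.27 psu (deep − shallow).
Δρ/ρ₀ = −αΔT + βΔS = 3.06 × 10⁻⁴ − 2.079 × 10⁻⁴ = 9.81 × 10⁻⁵, so Δρ ≈ 0.1007 kg m⁻³.
N² = (g/ρ₀)·Δρ/Δz = g·(Δρ/ρ₀)/Δz = 9.8 × 9.81 × 10⁻⁵ / 70 = 1.3734 × 10⁻⁵ s⁻² ≈ 1.37 × 10⁻⁵ s⁻².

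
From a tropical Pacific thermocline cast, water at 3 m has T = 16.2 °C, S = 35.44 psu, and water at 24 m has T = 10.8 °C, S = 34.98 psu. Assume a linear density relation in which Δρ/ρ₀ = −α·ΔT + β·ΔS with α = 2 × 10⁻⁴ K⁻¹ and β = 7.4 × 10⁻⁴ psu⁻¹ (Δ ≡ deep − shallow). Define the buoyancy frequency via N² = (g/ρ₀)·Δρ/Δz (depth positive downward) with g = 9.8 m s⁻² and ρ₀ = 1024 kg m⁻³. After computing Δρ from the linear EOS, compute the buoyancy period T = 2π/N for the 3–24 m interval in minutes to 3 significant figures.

ΔT = -5.4 K, ΔS = -0.46 psu (deep − shallow).
Δρ/ρ₀ = −αΔT + βΔS = 1.08 × 10⁻³ − 3.404 × 10⁻⁴ = 7.396 × 10⁻⁴, so Δρ ≈ 0.7574 kg m⁻³.
N² = (g/ρ₀)·Δρ/Δz = g·(Δρ/ρ₀)/Δz = 9.8 × 7.396 × 10⁻⁴ / 21 = 3.4515 × 10⁻⁴ s⁻².
N = √(3.4515 × 10⁻⁴) = 0.018578 rad s⁻¹ → T = 2π/N = 338.21 s = 5.6368 min ≈ 5.64 min.

5.64 min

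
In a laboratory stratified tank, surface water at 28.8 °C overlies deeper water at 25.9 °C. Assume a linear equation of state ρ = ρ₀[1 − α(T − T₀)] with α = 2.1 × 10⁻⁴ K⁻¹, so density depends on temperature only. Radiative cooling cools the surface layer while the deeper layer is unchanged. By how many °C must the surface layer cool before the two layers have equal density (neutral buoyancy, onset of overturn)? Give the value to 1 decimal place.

With temperature the only control, equal density requires T_surf′ = T_deep.
T_surf′ = 25.9 °C.
Cooling required: 28.8 − 25.9 = 2.9 °C.

2.9 °C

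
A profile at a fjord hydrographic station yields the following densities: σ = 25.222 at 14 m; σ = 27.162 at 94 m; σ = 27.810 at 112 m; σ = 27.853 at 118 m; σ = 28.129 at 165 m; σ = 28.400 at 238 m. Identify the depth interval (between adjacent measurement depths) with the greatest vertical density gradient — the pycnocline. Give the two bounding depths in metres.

Compute the density gradient over each adjacent pair:
  14–94 m: Δρ/Δz = 1.940/80 = 0.024 kg m⁻⁴
  94–112 m: Δρ/Δz = 0.648/18 = 0.036 kg m⁻⁴
  112–118 m: Δρ/Δz = 0.043/6 = 7.2 × 10⁻³ kg m⁻⁴
  118–165 m: Δρ/Δz = 0.276/47 = 5.9 × 10⁻³ kg m⁻⁴
  165–238 m: Δρ/Δz = 0.271/73 = 3.7 × 10⁻³ kg m⁻⁴
The largest gradient is in the 94–112 m interval — the pycnocline.

94–112 m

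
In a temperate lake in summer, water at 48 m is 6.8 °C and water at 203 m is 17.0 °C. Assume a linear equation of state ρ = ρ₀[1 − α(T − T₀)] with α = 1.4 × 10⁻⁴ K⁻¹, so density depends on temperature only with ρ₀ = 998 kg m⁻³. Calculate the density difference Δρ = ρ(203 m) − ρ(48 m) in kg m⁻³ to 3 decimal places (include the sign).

ΔT = +10.2 K, Δρ/ρ₀ = −αΔT = -1.428 × 10⁻³.
Δρ = 998 × (-1.428 × 10⁻³) = -1.425 kg m⁻³.
Negative Δρ: lighter below, statically unstable.

-1.425 kg m⁻³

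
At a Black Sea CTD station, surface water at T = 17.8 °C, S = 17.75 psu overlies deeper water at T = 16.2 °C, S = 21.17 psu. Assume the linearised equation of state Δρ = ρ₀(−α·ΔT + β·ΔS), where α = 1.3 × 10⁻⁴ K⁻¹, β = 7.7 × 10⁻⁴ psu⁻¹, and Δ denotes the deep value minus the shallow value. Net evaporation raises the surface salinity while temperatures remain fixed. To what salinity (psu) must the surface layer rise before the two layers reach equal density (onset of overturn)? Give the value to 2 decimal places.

Neutral buoyancy requires −α(T_deep − T_surf) + β(S_deep − S_surf′) = 0.
S_surf′ = S_deep − (α/β)·ΔT = 21.17 − (1.3 × 10⁻⁴/7.7 × 10⁻⁴)·(-1.6) = 21.4401 psu.
Increase required: 21.4401 − 17.75 = 3.6901 psu.

21.44 psu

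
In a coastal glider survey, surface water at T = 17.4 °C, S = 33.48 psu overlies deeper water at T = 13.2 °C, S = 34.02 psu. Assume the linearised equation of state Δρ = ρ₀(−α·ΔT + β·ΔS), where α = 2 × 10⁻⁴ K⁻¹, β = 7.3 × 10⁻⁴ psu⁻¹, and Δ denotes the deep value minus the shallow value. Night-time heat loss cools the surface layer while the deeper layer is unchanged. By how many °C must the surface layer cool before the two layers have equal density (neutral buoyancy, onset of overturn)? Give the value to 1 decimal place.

Neutral buoyancy requires Δρ = 0, i.e. −α(T_deep − T_surf′) + β(S_deep − S_surf) = 0.
T_surf′ = T_deep − (β/α)·ΔS = 13.2 − (7.3 × 10⁻⁴/2 × 10⁻⁴)·(+0.54) = 11.229 °C.
Cooling required: 17.4 − (11.229) = 6.171 °C.

6.2 °C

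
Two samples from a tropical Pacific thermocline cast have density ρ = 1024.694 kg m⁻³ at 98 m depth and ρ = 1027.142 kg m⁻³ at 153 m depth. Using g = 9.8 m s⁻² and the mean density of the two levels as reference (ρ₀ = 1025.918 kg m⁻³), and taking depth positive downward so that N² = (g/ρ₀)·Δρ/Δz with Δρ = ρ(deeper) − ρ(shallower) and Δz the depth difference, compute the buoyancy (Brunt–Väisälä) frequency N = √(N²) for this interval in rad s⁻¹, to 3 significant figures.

0.0206 rad s⁻¹

Δρ = 1027.142 − 1024.694 = 2.448 kg m⁻³ over Δz = 153 − 98 = 55 m.
N² = (9.8/1025.918) × (2.448/55) = 4.2517 × 10⁻⁴ s⁻².
N = √(4.2517 × 10⁻⁴) = 0.020620 rad s⁻¹ ≈ 0.0206 rad s⁻¹.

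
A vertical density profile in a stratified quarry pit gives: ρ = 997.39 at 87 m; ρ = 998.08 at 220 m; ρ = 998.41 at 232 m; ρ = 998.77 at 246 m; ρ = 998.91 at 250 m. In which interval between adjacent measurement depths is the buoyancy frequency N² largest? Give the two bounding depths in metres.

Compute the density gradient over each adjacent pair:
  87–220 m: Δρ/Δz = 0.69/133 = 5.2 × 10⁻³ kg m⁻⁴
  220–232 m: Δρ/Δz = 0.33/12 = 0.028 kg m⁻⁴
  232–246 m: Δρ/Δz = 0.36/14 = 0.026 kg m⁻⁴
  246–250 m: Δρ/Δz = 0.14/4 = 0.035 kg m⁻⁴
The largest gradient is in the 246–250 m interval — the pycnocline.

246–250 m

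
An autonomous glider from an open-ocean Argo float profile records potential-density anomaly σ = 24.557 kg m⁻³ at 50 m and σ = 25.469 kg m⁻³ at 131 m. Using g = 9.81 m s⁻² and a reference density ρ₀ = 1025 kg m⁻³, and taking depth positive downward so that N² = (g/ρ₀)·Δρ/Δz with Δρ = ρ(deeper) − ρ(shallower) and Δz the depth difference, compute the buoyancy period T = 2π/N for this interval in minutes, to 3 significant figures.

Δρ = 1025.469 − 1024.557 = 0.912 kg m⁻³ over Δz = 131 − 50 = 81 m.
N² = (9.81/1025) × (0.912/81) = 1.0776 × 10⁻⁴ s⁻².
N = √(1.0776 × 10⁻⁴) = 0.010381 rad s⁻¹, so T = 2π/N = 605.26 s = 10.088 min ≈ 10.1 min.
Since Δρ > 0 the layer is stably stratified.

10.1 min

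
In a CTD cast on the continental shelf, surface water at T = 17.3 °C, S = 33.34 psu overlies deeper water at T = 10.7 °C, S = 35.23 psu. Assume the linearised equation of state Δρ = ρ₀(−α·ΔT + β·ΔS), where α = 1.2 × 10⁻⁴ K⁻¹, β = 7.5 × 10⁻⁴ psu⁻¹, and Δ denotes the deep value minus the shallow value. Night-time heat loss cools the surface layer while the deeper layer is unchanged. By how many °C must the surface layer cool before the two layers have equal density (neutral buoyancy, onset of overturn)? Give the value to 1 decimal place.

Neutral buoyancy requires Δρ = 0, i.e. −α(T_deep − T_surf′) + β(S_deep − S_surf) = 0.
T_surf′ = T_deep − (β/α)·ΔS = 10.7 − (7.5 × 10⁻⁴/1.2 × 10⁻⁴)·(+1.89) = -1.113 °C.
Cooling required: 17.3 − (-1.113) = 18.413 °C.

18.4 °C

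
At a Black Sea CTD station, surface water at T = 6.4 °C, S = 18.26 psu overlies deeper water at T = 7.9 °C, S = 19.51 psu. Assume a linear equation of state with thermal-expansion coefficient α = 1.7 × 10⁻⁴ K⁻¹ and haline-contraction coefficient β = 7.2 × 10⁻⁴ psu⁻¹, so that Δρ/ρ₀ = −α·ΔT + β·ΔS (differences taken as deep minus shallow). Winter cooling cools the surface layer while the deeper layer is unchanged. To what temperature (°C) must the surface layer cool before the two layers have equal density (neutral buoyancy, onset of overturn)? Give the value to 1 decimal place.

2.6 °C

Neutral buoyancy requires Δρ = 0, i.e. −α(T_deep − T_surf′) + β(S_deep − S_surf) = 0.
T_surf′ = T_deep − (β/α)·ΔS = 7.9 − (7.2 × 10⁻⁴/1.7 × 10⁻⁴)·(+1.25) = 2.606 °C.
Cooling required: 6.4 − (2.606) = 3.794 °C.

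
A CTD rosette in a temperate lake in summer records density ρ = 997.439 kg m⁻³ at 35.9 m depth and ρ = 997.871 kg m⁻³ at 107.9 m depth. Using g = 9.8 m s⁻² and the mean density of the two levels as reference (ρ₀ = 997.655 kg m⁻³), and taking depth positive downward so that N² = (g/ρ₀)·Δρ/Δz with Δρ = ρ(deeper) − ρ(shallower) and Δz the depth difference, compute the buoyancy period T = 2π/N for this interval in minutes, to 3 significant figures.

Δρ = 997.871 − 997.439 = 0.432 kg m⁻³ over Δz = 107.9 − 35.9 = 72 m.
N² = (9.8/997.655) × (0.432/72) = 5.8938 × 10⁻⁵ s⁻².
N = √(5.8938 × 10⁻⁵) = 7.6771 × 10⁻³ rad s⁻¹, so T = 2π/N = 818.43 s = 13.640 min ≈ 13.6 min.

13.6 min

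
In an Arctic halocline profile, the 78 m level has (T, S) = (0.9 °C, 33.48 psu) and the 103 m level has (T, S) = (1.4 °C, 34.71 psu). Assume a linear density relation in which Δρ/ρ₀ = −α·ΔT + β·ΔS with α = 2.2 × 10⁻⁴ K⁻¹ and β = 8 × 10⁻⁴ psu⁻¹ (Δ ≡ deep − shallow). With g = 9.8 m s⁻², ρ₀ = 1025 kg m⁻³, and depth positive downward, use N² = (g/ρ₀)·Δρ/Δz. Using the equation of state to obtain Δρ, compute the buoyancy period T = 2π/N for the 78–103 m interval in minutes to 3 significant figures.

ΔT = +0.5 K, ΔS = +1.23 psu (deep − shallow).
Δρ/ρ₀ = −αΔT + βΔS = -1.10 × 10⁻⁴ + 9.84 × 10⁻⁴ = 8.74 × 10⁻⁴, so Δρ ≈ 0.8959 kg m⁻³.
N² = (g/ρ₀)·Δρ/Δz = g·(Δρ/ρ₀)/Δz = 9.8 × 8.74 × 10⁻⁴ / 25 = 3.4261 × 10⁻⁴ s⁻².
N = √(3.4261 × 10⁻⁴) = 0.018510 rad s⁻¹ → T = 2π/N = 339.45 s = 5.6575 min ≈ 5.66 min.

5.66 min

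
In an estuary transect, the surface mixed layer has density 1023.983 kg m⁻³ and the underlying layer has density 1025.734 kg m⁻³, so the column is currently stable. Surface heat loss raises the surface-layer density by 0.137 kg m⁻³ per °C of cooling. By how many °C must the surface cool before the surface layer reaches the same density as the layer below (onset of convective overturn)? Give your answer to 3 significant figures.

12.8 °C

Density deficit of the surface layer: 1025.734 − 1023.983 = 1.751 kg m⁻³.
Required change = 1.751 / 0.137 = 12.8 °C.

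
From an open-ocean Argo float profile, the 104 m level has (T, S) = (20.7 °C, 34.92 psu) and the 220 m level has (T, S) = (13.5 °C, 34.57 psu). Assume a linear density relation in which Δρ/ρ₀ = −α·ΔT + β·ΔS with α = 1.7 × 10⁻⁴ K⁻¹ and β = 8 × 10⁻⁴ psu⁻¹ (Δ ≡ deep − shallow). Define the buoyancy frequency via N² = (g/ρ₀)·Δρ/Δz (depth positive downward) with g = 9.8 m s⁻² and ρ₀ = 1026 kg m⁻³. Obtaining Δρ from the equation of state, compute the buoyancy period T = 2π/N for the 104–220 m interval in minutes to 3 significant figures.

ΔT = -7.2 K, ΔS = -0.35 psu (deep − shallow).
Δρ/ρ₀ = −αΔT + βΔS = 1.224 × 10⁻³ − 2.80 × 10⁻⁴ = 9.44 × 10⁻⁴, so Δρ ≈ 0.9685 kg m⁻³.
N² = (g/ρ₀)·Δρ/Δz = g·(Δρ/ρ₀)/Δz = 9.8 × 9.44 × 10⁻⁴ / 116 = 7.9752 × 10⁻⁵ s⁻².
N = √(7.9752 × 10⁻⁵) = 8.9304 × 10⁻³ rad s⁻¹ → T = 2π/N = 703.57 s = 11.726 min ≈ 11.7 min.

11.7 min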